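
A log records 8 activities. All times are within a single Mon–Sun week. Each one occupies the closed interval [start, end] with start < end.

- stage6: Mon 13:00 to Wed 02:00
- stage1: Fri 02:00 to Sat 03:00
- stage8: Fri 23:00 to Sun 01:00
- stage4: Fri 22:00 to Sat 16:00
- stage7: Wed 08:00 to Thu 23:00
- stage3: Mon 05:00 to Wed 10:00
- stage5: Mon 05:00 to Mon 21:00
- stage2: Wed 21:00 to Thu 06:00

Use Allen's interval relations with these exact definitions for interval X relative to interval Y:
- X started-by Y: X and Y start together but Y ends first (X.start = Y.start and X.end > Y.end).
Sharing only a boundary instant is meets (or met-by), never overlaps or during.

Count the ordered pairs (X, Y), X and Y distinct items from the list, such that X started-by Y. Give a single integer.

1

Checking all 56 ordered pairs for relation 'started-by'; matching pairs in alphabetical order:
(stage3, stage5): stage3 started-by stage5 ✓
Count: 1.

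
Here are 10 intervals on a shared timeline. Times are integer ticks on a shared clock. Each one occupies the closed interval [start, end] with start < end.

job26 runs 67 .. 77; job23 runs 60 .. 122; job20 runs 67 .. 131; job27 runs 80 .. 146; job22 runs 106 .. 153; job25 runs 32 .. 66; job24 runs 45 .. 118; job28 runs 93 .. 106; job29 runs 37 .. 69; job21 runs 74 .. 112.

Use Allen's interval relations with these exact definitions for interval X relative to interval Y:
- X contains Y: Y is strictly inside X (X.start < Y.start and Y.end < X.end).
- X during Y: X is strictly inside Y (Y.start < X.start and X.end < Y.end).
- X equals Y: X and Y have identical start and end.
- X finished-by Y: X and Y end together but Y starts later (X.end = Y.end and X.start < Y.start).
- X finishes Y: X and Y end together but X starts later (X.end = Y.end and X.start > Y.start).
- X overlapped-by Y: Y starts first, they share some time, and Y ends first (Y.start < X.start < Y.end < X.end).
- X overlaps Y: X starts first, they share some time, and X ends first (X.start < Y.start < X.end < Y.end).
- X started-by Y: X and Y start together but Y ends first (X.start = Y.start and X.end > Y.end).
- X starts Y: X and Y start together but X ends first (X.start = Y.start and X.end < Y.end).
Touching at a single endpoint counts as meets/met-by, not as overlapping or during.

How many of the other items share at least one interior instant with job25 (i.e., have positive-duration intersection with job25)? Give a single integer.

Target job25 = [32, 66].
job20 [67, 131] → after → no.
job21 [74, 112] → after → no.
job22 [106, 153] → after → no.
job23 [60, 122] → overlapped-by → counts.
job24 [45, 118] → overlapped-by → counts.
job26 [67, 77] → after → no.
job27 [80, 146] → after → no.
job28 [93, 106] → after → no.
job29 [37, 69] → overlapped-by → counts.
Total: 3.

3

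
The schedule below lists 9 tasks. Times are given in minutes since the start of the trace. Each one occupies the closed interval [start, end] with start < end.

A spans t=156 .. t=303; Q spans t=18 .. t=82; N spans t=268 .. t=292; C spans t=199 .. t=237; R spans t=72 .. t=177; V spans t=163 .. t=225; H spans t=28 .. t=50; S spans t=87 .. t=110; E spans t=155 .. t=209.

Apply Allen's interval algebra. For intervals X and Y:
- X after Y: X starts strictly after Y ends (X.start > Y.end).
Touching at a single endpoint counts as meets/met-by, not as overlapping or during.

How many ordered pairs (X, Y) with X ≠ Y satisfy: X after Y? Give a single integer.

23

Checking all 72 ordered pairs for relation 'after'; matching pairs in alphabetical order:
(A, H): A after H ✓
(A, Q): A after Q ✓
(A, S): A after S ✓
(C, H): C after H ✓
(C, Q): C after Q ✓
(C, R): C after R ✓
(C, S): C after S ✓
(E, H): E after H ✓
(E, Q): E after Q ✓
(E, S): E after S ✓
(N, C): N after C ✓
(N, E): N after E ✓
(N, H): N after H ✓
(N, Q): N after Q ✓
(N, R): N after R ✓
(N, S): N after S ✓
(N, V): N after V ✓
(R, H): R after H ✓
(S, H): S after H ✓
(S, Q): S after Q ✓
(V, H): V after H ✓
(V, Q): V after Q ✓
(V, S): V after S ✓
Count: 23.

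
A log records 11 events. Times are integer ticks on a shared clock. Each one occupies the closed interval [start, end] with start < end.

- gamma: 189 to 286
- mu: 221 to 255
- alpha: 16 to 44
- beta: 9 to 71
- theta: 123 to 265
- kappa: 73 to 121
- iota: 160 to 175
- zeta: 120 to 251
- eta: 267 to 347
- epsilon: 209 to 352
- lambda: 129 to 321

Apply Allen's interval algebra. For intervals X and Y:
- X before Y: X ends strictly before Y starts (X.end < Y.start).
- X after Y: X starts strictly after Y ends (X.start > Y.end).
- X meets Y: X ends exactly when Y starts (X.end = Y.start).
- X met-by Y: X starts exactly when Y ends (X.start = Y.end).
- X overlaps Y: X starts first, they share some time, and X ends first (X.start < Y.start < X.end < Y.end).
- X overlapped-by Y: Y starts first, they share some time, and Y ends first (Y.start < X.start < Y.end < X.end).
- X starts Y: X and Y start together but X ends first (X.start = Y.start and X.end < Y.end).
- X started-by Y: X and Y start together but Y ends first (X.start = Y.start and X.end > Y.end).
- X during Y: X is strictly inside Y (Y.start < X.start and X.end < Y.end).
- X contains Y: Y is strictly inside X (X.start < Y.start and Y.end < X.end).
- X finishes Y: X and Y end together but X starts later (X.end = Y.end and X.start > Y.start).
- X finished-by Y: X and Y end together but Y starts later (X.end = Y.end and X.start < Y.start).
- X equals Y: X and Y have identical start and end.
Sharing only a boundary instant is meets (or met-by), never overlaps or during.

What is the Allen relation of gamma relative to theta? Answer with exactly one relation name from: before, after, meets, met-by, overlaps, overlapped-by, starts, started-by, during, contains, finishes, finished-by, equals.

overlapped-by

gamma = [189, 286]; theta = [123, 265].
Compare endpoints: gamma.start > theta.start, gamma.start < theta.end, gamma.end > theta.start, gamma.end > theta.end.
That pattern is 'overlapped-by'.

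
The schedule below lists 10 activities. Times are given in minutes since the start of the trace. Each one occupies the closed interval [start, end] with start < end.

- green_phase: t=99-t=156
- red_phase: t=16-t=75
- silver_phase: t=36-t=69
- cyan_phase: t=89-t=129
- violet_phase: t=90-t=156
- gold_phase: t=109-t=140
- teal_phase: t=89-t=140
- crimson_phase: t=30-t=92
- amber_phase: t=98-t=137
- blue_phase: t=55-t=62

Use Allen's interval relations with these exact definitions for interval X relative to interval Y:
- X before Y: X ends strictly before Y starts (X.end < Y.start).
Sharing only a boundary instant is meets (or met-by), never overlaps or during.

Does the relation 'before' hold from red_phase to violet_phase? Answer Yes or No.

red_phase = [t=16, t=75], violet_phase = [t=90, t=156].
Actual relation of red_phase to violet_phase: before.
Asked whether 'before' holds → Yes.

Yes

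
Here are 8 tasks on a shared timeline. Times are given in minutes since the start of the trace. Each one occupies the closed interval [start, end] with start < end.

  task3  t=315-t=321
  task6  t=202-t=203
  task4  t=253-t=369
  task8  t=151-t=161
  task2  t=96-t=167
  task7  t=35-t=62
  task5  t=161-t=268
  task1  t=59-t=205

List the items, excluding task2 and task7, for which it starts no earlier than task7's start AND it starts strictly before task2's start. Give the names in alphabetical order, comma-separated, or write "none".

task1

Conditions: its start is no earlier than task7's start (X.start >= t=35) AND its start is strictly before task2's start (X.start < t=96).
task1: start t=59 >= t=35? ✓; start t=59 < t=96? ✓ → yes.
task3: start t=315 >= t=35? ✓; start t=315 < t=96? ✗ → no.
task4: start t=253 >= t=35? ✓; start t=253 < t=96? ✗ → no.
task5: start t=161 >= t=35? ✓; start t=161 < t=96? ✗ → no.
task6: start t=202 >= t=35? ✓; start t=202 < t=96? ✗ → no.
task8: start t=151 >= t=35? ✓; start t=151 < t=96? ✗ → no.
Result: task1.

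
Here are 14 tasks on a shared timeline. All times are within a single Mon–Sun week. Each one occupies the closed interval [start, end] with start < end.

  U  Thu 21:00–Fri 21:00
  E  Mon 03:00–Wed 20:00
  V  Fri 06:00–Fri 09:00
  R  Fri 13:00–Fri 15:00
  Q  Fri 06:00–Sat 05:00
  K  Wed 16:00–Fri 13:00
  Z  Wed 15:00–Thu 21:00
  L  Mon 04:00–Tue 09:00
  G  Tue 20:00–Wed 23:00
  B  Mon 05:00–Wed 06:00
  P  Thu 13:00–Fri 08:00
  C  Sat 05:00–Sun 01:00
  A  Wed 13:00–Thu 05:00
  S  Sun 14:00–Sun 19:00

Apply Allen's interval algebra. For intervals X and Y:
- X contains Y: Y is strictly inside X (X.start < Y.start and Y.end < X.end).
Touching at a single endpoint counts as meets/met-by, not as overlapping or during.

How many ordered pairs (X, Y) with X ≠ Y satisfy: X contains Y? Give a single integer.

Checking all 182 ordered pairs for relation 'contains'; matching pairs in alphabetical order:
(E, B): E contains B ✓
(E, L): E contains L ✓
(K, P): K contains P ✓
(K, V): K contains V ✓
(Q, R): Q contains R ✓
(U, R): U contains R ✓
(U, V): U contains V ✓
Count: 7.

7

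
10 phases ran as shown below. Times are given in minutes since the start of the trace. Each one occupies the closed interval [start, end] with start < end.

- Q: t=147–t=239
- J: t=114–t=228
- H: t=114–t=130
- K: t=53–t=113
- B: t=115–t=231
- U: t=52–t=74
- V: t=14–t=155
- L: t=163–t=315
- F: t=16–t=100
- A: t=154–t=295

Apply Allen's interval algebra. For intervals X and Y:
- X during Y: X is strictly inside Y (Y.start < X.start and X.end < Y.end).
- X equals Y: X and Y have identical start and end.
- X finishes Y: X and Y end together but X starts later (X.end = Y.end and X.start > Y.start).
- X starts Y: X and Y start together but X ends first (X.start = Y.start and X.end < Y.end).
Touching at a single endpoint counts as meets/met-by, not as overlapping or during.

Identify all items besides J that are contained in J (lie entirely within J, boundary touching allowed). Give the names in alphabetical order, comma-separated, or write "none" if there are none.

Target J = [t=114, t=228].
A [t=154, t=295] → overlapped-by → no.
B [t=115, t=231] → overlapped-by → no.
F [t=16, t=100] → before → no.
H [t=114, t=130] → starts → yes.
K [t=53, t=113] → before → no.
L [t=163, t=315] → overlapped-by → no.
Q [t=147, t=239] → overlapped-by → no.
U [t=52, t=74] → before → no.
V [t=14, t=155] → overlaps → no.
Result: H.

H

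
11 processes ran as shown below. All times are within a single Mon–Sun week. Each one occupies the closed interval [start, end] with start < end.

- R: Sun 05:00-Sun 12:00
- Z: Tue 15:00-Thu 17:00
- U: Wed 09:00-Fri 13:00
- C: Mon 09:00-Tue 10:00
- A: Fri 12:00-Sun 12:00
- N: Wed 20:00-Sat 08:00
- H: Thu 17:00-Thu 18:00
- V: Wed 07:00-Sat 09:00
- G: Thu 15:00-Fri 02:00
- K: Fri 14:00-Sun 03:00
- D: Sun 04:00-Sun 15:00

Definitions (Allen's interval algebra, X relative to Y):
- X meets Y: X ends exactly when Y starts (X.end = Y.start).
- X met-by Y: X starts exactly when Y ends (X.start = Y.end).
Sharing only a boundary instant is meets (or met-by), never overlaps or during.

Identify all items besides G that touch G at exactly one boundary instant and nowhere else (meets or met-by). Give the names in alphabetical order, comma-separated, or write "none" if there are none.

none

Target G = [Thu 15:00, Fri 02:00].
A [Fri 12:00, Sun 12:00] → after → no.
C [Mon 09:00, Tue 10:00] → before → no.
D [Sun 04:00, Sun 15:00] → after → no.
H [Thu 17:00, Thu 18:00] → during → no.
K [Fri 14:00, Sun 03:00] → after → no.
N [Wed 20:00, Sat 08:00] → contains → no.
R [Sun 05:00, Sun 12:00] → after → no.
U [Wed 09:00, Fri 13:00] → contains → no.
V [Wed 07:00, Sat 09:00] → contains → no.
Z [Tue 15:00, Thu 17:00] → overlaps → no.
Result: none.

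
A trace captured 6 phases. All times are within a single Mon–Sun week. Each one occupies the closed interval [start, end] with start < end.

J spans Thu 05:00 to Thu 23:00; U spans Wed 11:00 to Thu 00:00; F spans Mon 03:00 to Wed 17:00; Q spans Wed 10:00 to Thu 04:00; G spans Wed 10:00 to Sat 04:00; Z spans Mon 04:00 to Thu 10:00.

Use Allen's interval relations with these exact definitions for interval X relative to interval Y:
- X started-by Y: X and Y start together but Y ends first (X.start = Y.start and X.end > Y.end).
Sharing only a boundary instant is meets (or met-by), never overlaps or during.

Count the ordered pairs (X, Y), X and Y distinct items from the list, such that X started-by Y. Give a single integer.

1

Checking all 30 ordered pairs for relation 'started-by'; matching pairs in alphabetical order:
(G, Q): G started-by Q ✓
Count: 1.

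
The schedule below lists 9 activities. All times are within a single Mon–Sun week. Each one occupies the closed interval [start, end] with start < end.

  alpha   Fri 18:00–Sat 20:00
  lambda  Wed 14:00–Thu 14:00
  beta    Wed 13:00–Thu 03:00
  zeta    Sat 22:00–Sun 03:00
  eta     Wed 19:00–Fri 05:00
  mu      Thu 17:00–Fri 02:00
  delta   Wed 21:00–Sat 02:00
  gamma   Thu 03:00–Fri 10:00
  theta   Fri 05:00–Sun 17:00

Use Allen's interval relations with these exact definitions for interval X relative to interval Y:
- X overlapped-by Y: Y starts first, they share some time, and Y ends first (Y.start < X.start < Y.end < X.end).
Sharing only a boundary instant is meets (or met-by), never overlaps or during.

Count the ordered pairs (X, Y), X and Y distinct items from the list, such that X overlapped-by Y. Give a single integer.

Checking all 72 ordered pairs for relation 'overlapped-by'; matching pairs in alphabetical order:
(alpha, delta): alpha overlapped-by delta ✓
(delta, beta): delta overlapped-by beta ✓
(delta, eta): delta overlapped-by eta ✓
(delta, lambda): delta overlapped-by lambda ✓
(eta, beta): eta overlapped-by beta ✓
(eta, lambda): eta overlapped-by lambda ✓
(gamma, eta): gamma overlapped-by eta ✓
(gamma, lambda): gamma overlapped-by lambda ✓
(lambda, beta): lambda overlapped-by beta ✓
(theta, delta): theta overlapped-by delta ✓
(theta, gamma): theta overlapped-by gamma ✓
Count: 11.

11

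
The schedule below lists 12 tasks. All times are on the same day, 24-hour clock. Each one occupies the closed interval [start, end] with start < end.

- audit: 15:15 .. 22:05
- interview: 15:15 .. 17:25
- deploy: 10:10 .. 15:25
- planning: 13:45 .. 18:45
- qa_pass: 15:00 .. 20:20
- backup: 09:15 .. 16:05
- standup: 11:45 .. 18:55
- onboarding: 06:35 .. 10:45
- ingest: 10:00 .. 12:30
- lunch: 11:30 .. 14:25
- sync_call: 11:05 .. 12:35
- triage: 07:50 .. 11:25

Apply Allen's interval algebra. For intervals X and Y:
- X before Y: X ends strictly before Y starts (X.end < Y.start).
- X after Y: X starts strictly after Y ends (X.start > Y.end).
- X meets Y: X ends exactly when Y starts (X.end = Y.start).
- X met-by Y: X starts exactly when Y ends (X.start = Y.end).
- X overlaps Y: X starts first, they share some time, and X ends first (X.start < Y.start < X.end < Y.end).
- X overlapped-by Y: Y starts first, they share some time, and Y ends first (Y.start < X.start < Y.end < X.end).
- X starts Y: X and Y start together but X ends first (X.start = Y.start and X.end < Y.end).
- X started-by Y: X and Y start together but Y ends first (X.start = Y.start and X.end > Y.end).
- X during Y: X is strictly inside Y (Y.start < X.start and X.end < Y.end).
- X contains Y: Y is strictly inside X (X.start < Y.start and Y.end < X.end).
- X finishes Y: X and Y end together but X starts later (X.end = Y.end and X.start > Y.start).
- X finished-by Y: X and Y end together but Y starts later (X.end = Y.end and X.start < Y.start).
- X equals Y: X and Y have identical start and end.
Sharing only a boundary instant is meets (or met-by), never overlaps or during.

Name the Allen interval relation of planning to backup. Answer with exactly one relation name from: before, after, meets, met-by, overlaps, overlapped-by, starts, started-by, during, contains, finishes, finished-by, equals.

planning = [13:45, 18:45]; backup = [09:15, 16:05].
Compare endpoints: planning.start > backup.start, planning.start < backup.end, planning.end > backup.start, planning.end > backup.end.
That pattern is 'overlapped-by'.

overlapped-by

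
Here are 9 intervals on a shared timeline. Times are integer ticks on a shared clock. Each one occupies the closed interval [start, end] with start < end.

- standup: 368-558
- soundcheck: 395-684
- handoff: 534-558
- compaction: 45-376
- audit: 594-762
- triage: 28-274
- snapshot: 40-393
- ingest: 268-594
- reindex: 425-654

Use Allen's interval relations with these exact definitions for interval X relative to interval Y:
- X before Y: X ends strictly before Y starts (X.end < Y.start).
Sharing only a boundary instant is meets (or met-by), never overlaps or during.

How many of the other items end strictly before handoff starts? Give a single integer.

Target handoff = [534, 558].
audit [594, 762] → after → no.
compaction [45, 376] → before → counts.
ingest [268, 594] → contains → no.
reindex [425, 654] → contains → no.
snapshot [40, 393] → before → counts.
soundcheck [395, 684] → contains → no.
standup [368, 558] → finished-by → no.
triage [28, 274] → before → counts.
Total: 3.

3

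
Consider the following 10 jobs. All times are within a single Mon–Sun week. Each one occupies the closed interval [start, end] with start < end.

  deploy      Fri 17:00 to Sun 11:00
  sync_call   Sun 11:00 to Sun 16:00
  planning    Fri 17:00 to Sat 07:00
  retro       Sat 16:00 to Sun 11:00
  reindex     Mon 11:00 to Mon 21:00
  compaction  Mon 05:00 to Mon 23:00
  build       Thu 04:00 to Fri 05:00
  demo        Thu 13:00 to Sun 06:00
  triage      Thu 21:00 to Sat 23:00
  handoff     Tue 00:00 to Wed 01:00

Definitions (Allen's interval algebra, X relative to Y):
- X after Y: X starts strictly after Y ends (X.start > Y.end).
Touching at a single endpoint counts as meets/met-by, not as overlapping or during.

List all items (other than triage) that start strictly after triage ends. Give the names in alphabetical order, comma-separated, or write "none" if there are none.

sync_call

Target triage = [Thu 21:00, Sat 23:00].
build [Thu 04:00, Fri 05:00] → overlaps → no.
compaction [Mon 05:00, Mon 23:00] → before → no.
demo [Thu 13:00, Sun 06:00] → contains → no.
deploy [Fri 17:00, Sun 11:00] → overlapped-by → no.
handoff [Tue 00:00, Wed 01:00] → before → no.
planning [Fri 17:00, Sat 07:00] → during → no.
reindex [Mon 11:00, Mon 21:00] → before → no.
retro [Sat 16:00, Sun 11:00] → overlapped-by → no.
sync_call [Sun 11:00, Sun 16:00] → after → yes.
Result: sync_call.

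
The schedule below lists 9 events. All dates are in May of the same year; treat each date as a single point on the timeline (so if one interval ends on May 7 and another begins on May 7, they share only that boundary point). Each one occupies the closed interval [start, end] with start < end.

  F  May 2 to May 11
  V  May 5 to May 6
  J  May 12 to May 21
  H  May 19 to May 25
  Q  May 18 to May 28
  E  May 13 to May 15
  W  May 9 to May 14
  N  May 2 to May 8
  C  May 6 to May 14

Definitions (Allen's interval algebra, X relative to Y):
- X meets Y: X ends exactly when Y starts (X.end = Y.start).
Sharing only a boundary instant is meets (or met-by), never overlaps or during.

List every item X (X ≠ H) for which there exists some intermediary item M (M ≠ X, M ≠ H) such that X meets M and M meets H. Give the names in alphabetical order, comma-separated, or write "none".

Target H = [May 19, May 25].
Intermediaries M with M meets H: none.
Union: none.

none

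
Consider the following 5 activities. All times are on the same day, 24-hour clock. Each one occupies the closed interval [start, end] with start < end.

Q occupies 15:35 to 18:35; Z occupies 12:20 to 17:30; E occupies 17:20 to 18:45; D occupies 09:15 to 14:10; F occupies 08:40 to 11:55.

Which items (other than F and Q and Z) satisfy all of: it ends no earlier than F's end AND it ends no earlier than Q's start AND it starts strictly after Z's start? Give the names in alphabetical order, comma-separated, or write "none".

E

Conditions: its end is no earlier than F's end (X.end >= 11:55) AND its end is no earlier than Q's start (X.end >= 15:35) AND its start is strictly after Z's start (X.start > 12:20).
D: end 14:10 >= 11:55? ✓; end 14:10 >= 15:35? ✗; start 09:15 > 12:20? ✗ → no.
E: end 18:45 >= 11:55? ✓; end 18:45 >= 15:35? ✓; start 17:20 > 12:20? ✓ → yes.
Result: E.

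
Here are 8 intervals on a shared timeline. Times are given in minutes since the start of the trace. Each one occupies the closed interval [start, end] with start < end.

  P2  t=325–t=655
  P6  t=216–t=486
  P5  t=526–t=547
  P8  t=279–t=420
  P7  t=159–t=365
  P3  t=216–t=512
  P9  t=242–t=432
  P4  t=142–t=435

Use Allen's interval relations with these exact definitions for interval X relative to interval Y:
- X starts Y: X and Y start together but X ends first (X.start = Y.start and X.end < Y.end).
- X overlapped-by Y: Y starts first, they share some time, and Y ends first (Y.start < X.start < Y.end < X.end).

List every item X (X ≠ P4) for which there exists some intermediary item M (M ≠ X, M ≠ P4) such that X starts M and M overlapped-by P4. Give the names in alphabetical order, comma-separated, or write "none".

Target P4 = [t=142, t=435].
Intermediaries M with M overlapped-by P4: P2, P3, P6.
Via P2 — items with X starts P2: none.
Via P3 — items with X starts P3: P6.
Via P6 — items with X starts P6: none.
Union: P6.

P6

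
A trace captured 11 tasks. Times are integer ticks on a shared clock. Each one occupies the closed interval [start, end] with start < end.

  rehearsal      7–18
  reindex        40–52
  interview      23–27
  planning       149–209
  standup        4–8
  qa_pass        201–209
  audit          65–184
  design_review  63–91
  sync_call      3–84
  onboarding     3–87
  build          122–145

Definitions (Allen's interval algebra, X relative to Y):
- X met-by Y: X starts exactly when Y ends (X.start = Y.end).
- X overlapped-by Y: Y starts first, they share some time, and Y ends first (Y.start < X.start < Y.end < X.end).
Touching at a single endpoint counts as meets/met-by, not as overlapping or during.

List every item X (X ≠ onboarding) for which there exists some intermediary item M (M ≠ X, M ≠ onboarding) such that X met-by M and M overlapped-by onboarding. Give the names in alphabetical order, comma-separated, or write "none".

none

Target onboarding = [3, 87].
Intermediaries M with M overlapped-by onboarding: audit, design_review.
Via audit — items with X met-by audit: none.
Via design_review — items with X met-by design_review: none.
Union: none.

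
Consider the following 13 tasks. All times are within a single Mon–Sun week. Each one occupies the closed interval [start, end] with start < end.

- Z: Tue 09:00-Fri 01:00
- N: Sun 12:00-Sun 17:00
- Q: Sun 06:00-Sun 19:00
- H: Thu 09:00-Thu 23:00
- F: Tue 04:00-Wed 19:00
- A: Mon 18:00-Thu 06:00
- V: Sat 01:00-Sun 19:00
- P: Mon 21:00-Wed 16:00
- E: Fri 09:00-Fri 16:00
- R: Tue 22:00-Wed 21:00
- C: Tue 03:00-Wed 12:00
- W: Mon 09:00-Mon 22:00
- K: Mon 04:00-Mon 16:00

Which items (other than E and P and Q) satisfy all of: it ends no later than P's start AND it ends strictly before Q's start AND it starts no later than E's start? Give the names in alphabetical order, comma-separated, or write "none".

K

Conditions: its end is no later than P's start (X.end <= Mon 21:00) AND its end is strictly before Q's start (X.end < Sun 06:00) AND its start is no later than E's start (X.start <= Fri 09:00).
A: end Thu 06:00 <= Mon 21:00? ✗; end Thu 06:00 < Sun 06:00? ✓; start Mon 18:00 <= Fri 09:00? ✓ → no.
C: end Wed 12:00 <= Mon 21:00? ✗; end Wed 12:00 < Sun 06:00? ✓; start Tue 03:00 <= Fri 09:00? ✓ → no.
F: end Wed 19:00 <= Mon 21:00? ✗; end Wed 19:00 < Sun 06:00? ✓; start Tue 04:00 <= Fri 09:00? ✓ → no.
H: end Thu 23:00 <= Mon 21:00? ✗; end Thu 23:00 < Sun 06:00? ✓; start Thu 09:00 <= Fri 09:00? ✓ → no.
K: end Mon 16:00 <= Mon 21:00? ✓; end Mon 16:00 < Sun 06:00? ✓; start Mon 04:00 <= Fri 09:00? ✓ → yes.
N: end Sun 17:00 <= Mon 21:00? ✗; end Sun 17:00 < Sun 06:00? ✗; start Sun 12:00 <= Fri 09:00? ✗ → no.
R: end Wed 21:00 <= Mon 21:00? ✗; end Wed 21:00 < Sun 06:00? ✓; start Tue 22:00 <= Fri 09:00? ✓ → no.
V: end Sun 19:00 <= Mon 21:00? ✗; end Sun 19:00 < Sun 06:00? ✗; start Sat 01:00 <= Fri 09:00? ✗ → no.
W: end Mon 22:00 <= Mon 21:00? ✗; end Mon 22:00 < Sun 06:00? ✓; start Mon 09:00 <= Fri 09:00? ✓ → no.
Z: end Fri 01:00 <= Mon 21:00? ✗; end Fri 01:00 < Sun 06:00? ✓; start Tue 09:00 <= Fri 09:00? ✓ → no.
Result: K.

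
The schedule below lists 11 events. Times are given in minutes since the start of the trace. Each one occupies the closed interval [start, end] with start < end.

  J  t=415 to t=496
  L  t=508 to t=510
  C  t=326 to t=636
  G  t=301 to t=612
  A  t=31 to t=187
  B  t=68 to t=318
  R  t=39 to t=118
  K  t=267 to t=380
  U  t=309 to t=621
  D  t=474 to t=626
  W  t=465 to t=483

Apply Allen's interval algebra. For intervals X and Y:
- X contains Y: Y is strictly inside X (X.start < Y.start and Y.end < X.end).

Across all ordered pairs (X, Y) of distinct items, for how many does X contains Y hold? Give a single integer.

Checking all 110 ordered pairs for relation 'contains'; matching pairs in alphabetical order:
(A, R): A contains R ✓
(C, D): C contains D ✓
(C, J): C contains J ✓
(C, L): C contains L ✓
(C, W): C contains W ✓
(D, L): D contains L ✓
(G, J): G contains J ✓
(G, L): G contains L ✓
(G, W): G contains W ✓
(J, W): J contains W ✓
(U, J): U contains J ✓
(U, L): U contains L ✓
(U, W): U contains W ✓
Count: 13.

13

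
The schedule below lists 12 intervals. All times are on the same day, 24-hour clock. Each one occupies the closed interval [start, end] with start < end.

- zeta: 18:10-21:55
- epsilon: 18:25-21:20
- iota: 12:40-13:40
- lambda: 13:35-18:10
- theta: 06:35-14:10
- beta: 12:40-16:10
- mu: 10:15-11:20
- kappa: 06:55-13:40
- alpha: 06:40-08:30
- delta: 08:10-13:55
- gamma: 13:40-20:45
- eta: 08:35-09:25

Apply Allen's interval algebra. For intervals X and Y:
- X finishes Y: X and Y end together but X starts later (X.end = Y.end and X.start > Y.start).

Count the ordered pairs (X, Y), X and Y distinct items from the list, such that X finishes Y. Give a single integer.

1

Checking all 132 ordered pairs for relation 'finishes'; matching pairs in alphabetical order:
(iota, kappa): iota finishes kappa ✓
Count: 1.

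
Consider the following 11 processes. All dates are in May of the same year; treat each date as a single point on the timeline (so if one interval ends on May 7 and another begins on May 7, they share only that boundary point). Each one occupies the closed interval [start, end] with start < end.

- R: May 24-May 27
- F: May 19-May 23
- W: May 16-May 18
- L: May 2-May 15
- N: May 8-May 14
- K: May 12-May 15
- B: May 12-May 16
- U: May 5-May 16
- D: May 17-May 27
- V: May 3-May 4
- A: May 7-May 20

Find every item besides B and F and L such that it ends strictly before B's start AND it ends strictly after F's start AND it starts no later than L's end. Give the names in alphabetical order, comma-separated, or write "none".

Conditions: its end is strictly before B's start (X.end < May 12) AND its end is strictly after F's start (X.end > May 19) AND its start is no later than L's end (X.start <= May 15).
A: end May 20 < May 12? ✗; end May 20 > May 19? ✓; start May 7 <= May 15? ✓ → no.
D: end May 27 < May 12? ✗; end May 27 > May 19? ✓; start May 17 <= May 15? ✗ → no.
K: end May 15 < May 12? ✗; end May 15 > May 19? ✗; start May 12 <= May 15? ✓ → no.
N: end May 14 < May 12? ✗; end May 14 > May 19? ✗; start May 8 <= May 15? ✓ → no.
R: end May 27 < May 12? ✗; end May 27 > May 19? ✓; start May 24 <= May 15? ✗ → no.
U: end May 16 < May 12? ✗; end May 16 > May 19? ✗; start May 5 <= May 15? ✓ → no.
V: end May 4 < May 12? ✓; end May 4 > May 19? ✗; start May 3 <= May 15? ✓ → no.
W: end May 18 < May 12? ✗; end May 18 > May 19? ✗; start May 16 <= May 15? ✗ → no.
Result: none.

none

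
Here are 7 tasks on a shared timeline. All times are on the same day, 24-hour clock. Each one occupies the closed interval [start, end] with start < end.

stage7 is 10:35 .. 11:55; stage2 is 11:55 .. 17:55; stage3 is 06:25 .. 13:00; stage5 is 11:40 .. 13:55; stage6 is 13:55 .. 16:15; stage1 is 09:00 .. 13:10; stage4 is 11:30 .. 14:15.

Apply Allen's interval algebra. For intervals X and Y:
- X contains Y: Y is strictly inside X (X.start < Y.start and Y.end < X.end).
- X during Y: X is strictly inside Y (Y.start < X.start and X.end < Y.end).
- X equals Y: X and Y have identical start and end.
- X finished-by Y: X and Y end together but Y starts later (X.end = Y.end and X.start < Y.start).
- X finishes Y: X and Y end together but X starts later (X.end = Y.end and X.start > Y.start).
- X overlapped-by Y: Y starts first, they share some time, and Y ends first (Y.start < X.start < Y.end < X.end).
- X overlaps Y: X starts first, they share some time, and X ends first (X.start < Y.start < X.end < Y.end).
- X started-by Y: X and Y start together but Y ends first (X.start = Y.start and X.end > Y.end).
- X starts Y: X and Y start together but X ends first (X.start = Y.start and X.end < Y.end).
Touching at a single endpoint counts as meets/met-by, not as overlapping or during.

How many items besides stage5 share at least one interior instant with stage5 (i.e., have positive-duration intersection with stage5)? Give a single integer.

5

Target stage5 = [11:40, 13:55].
stage1 [09:00, 13:10] → overlaps → counts.
stage2 [11:55, 17:55] → overlapped-by → counts.
stage3 [06:25, 13:00] → overlaps → counts.
stage4 [11:30, 14:15] → contains → counts.
stage6 [13:55, 16:15] → met-by → no.
stage7 [10:35, 11:55] → overlaps → counts.
Total: 5.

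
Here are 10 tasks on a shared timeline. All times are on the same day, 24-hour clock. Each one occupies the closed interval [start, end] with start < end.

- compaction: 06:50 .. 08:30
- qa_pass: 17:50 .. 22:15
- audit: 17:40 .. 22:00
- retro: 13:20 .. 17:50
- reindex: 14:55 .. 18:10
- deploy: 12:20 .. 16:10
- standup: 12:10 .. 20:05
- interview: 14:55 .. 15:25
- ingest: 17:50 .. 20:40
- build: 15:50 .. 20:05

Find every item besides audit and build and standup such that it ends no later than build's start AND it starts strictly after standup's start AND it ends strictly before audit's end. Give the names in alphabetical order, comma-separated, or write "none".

interview

Conditions: its end is no later than build's start (X.end <= 15:50) AND its start is strictly after standup's start (X.start > 12:10) AND its end is strictly before audit's end (X.end < 22:00).
compaction: end 08:30 <= 15:50? ✓; start 06:50 > 12:10? ✗; end 08:30 < 22:00? ✓ → no.
deploy: end 16:10 <= 15:50? ✗; start 12:20 > 12:10? ✓; end 16:10 < 22:00? ✓ → no.
ingest: end 20:40 <= 15:50? ✗; start 17:50 > 12:10? ✓; end 20:40 < 22:00? ✓ → no.
interview: end 15:25 <= 15:50? ✓; start 14:55 > 12:10? ✓; end 15:25 < 22:00? ✓ → yes.
qa_pass: end 22:15 <= 15:50? ✗; start 17:50 > 12:10? ✓; end 22:15 < 22:00? ✗ → no.
reindex: end 18:10 <= 15:50? ✗; start 14:55 > 12:10? ✓; end 18:10 < 22:00? ✓ → no.
retro: end 17:50 <= 15:50? ✗; start 13:20 > 12:10? ✓; end 17:50 < 22:00? ✓ → no.
Result: interview.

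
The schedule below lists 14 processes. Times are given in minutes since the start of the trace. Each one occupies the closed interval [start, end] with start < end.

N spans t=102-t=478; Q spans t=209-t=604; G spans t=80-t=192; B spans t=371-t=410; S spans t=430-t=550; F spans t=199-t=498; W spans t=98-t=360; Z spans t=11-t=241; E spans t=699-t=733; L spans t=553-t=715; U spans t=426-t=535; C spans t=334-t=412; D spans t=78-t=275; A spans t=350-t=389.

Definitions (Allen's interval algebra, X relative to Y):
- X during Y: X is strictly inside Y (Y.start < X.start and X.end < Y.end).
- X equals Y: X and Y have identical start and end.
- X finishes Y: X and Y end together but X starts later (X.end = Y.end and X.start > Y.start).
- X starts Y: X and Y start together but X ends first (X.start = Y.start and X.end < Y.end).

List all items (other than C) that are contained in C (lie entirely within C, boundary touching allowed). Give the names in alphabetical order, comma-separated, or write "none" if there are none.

A, B

Target C = [t=334, t=412].
A [t=350, t=389] → during → yes.
B [t=371, t=410] → during → yes.
D [t=78, t=275] → before → no.
E [t=699, t=733] → after → no.
F [t=199, t=498] → contains → no.
G [t=80, t=192] → before → no.
L [t=553, t=715] → after → no.
N [t=102, t=478] → contains → no.
Q [t=209, t=604] → contains → no.
S [t=430, t=550] → after → no.
U [t=426, t=535] → after → no.
W [t=98, t=360] → overlaps → no.
Z [t=11, t=241] → before → no.
Result: A, B.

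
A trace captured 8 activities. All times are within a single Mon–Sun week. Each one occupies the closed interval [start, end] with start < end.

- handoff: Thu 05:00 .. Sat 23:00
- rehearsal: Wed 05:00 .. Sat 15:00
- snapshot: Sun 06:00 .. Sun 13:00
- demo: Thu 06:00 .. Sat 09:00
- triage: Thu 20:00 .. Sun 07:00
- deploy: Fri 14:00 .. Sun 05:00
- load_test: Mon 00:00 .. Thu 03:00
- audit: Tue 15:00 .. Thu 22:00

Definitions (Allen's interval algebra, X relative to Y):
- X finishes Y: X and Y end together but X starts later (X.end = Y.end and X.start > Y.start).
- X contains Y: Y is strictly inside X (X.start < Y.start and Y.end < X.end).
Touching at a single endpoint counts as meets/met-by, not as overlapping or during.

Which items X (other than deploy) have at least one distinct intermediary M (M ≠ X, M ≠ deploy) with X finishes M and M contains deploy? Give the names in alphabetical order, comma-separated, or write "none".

none

Target deploy = [Fri 14:00, Sun 05:00].
Intermediaries M with M contains deploy: triage.
Via triage — items with X finishes triage: none.
Union: none.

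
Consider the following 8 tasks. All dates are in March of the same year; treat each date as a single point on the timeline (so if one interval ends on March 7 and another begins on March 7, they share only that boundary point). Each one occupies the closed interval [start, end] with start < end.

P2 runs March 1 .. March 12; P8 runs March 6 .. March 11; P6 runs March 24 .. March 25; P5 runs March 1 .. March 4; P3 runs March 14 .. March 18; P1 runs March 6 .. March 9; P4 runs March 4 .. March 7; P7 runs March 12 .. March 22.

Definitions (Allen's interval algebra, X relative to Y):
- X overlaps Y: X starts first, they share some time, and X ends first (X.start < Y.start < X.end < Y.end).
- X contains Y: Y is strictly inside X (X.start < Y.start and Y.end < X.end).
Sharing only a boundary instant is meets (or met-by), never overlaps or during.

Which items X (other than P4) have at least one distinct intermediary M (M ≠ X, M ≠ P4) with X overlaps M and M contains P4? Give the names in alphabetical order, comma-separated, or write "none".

none

Target P4 = [March 4, March 7].
Intermediaries M with M contains P4: P2.
Via P2 — items with X overlaps P2: none.
Union: none.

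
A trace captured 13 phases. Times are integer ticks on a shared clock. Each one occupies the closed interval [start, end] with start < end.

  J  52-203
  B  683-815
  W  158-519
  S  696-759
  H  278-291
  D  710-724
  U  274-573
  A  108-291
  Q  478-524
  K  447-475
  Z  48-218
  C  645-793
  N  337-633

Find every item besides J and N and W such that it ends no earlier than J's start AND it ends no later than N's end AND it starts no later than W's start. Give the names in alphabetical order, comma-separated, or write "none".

Conditions: its end is no earlier than J's start (X.end >= 52) AND its end is no later than N's end (X.end <= 633) AND its start is no later than W's start (X.start <= 158).
A: end 291 >= 52? ✓; end 291 <= 633? ✓; start 108 <= 158? ✓ → yes.
B: end 815 >= 52? ✓; end 815 <= 633? ✗; start 683 <= 158? ✗ → no.
C: end 793 >= 52? ✓; end 793 <= 633? ✗; start 645 <= 158? ✗ → no.
D: end 724 >= 52? ✓; end 724 <= 633? ✗; start 710 <= 158? ✗ → no.
H: end 291 >= 52? ✓; end 291 <= 633? ✓; start 278 <= 158? ✗ → no.
K: end 475 >= 52? ✓; end 475 <= 633? ✓; start 447 <= 158? ✗ → no.
Q: end 524 >= 52? ✓; end 524 <= 633? ✓; start 478 <= 158? ✗ → no.
S: end 759 >= 52? ✓; end 759 <= 633? ✗; start 696 <= 158? ✗ → no.
U: end 573 >= 52? ✓; end 573 <= 633? ✓; start 274 <= 158? ✗ → no.
Z: end 218 >= 52? ✓; end 218 <= 633? ✓; start 48 <= 158? ✓ → yes.
Result: A, Z.

A, Z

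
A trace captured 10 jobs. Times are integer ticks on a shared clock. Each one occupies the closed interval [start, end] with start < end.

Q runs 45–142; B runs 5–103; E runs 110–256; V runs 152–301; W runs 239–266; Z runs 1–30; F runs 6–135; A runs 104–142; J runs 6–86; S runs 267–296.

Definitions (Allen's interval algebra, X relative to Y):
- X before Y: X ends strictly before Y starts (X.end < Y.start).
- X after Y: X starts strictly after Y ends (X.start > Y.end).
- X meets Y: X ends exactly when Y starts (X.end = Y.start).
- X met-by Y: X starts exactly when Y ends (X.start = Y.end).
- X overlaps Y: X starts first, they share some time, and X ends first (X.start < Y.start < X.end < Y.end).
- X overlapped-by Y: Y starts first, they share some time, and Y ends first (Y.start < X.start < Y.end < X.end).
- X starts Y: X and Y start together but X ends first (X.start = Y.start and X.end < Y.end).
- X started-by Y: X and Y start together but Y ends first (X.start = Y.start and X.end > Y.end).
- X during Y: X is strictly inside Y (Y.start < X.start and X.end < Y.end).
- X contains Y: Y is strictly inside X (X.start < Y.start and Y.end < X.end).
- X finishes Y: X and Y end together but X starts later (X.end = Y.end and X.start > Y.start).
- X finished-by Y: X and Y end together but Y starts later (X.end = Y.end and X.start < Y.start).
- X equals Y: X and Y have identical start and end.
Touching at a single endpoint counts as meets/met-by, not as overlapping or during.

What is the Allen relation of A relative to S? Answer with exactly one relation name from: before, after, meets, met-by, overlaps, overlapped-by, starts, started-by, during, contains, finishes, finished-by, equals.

A = [104, 142]; S = [267, 296].
Compare endpoints: A.start < S.start, A.start < S.end, A.end < S.start, A.end < S.end.
That pattern is 'before'.

before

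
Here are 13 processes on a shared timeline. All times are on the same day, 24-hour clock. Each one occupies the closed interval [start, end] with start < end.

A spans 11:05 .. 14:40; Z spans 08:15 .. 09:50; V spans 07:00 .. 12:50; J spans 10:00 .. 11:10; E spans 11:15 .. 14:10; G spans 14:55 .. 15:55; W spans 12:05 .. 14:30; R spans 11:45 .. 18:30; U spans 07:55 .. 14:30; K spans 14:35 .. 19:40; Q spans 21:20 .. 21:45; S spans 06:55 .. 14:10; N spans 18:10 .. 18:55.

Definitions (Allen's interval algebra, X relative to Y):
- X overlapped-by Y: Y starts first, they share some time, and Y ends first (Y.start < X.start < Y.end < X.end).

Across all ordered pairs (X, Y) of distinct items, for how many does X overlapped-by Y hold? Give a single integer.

Checking all 156 ordered pairs for relation 'overlapped-by'; matching pairs in alphabetical order:
(A, J): A overlapped-by J ✓
(A, S): A overlapped-by S ✓
(A, U): A overlapped-by U ✓
(A, V): A overlapped-by V ✓
(E, V): E overlapped-by V ✓
(K, A): K overlapped-by A ✓
(K, R): K overlapped-by R ✓
(N, R): N overlapped-by R ✓
(R, A): R overlapped-by A ✓
(R, E): R overlapped-by E ✓
(R, S): R overlapped-by S ✓
(R, U): R overlapped-by U ✓
(R, V): R overlapped-by V ✓
(U, S): U overlapped-by S ✓
(U, V): U overlapped-by V ✓
(W, E): W overlapped-by E ✓
(W, S): W overlapped-by S ✓
(W, V): W overlapped-by V ✓
Count: 18.

18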